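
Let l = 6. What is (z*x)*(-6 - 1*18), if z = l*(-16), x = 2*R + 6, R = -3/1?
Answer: 0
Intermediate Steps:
R = -3 (R = -3*1 = -3)
x = 0 (x = 2*(-3) + 6 = -6 + 6 = 0)
z = -96 (z = 6*(-16) = -96)
(z*x)*(-6 - 1*18) = (-96*0)*(-6 - 1*18) = 0*(-6 - 18) = 0*(-24) = 0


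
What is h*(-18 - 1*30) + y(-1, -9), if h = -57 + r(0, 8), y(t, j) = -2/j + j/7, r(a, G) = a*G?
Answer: 172301/63 ≈ 2734.9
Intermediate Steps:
r(a, G) = G*a
y(t, j) = -2/j + j/7 (y(t, j) = -2/j + j*(⅐) = -2/j + j/7)
h = -57 (h = -57 + 8*0 = -57 + 0 = -57)
h*(-18 - 1*30) + y(-1, -9) = -57*(-18 - 1*30) + (-2/(-9) + (⅐)*(-9)) = -57*(-18 - 30) + (-2*(-⅑) - 9/7) = -57*(-48) + (2/9 - 9/7) = 2736 - 67/63 = 172301/63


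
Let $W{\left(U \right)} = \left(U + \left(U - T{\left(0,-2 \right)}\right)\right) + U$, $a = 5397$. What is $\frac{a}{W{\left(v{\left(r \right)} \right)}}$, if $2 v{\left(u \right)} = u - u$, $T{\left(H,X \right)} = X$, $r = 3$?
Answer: $\frac{5397}{2} \approx 2698.5$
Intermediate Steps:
$v{\left(u \right)} = 0$ ($v{\left(u \right)} = \frac{u - u}{2} = \frac{1}{2} \cdot 0 = 0$)
$W{\left(U \right)} = 2 + 3 U$ ($W{\left(U \right)} = \left(U + \left(U - -2\right)\right) + U = \left(U + \left(U + 2\right)\right) + U = \left(U + \left(2 + U\right)\right) + U = \left(2 + 2 U\right) + U = 2 + 3 U$)
$\frac{a}{W{\left(v{\left(r \right)} \right)}} = \frac{5397}{2 + 3 \cdot 0} = \frac{5397}{2 + 0} = \frac{5397}{2}$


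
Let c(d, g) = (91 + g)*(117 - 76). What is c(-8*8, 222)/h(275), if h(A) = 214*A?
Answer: 12833/58850 ≈ 0.21806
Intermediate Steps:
c(d, g) = 3731 + 41*g (c(d, g) = (91 + g)*41 = 3731 + 41*g)
c(-8*8, 222)/h(275) = (3731 + 41*222)/((214*275)) = (3731 + 9102)/58850 = 12833*(1/58850) = 12833/58850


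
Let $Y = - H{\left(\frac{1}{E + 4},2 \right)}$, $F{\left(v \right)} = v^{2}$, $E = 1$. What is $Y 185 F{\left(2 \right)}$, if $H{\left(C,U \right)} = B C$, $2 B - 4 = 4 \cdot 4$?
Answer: $-1480$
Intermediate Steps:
$B = 10$ ($B = 2 + \frac{4 \cdot 4}{2} = 2 + \frac{1}{2} \cdot 16 = 2 + 8 = 10$)
$H{\left(C,U \right)} = 10 C$
$Y = -2$ ($Y = - \frac{10}{1 + 4} = - \frac{10}{5} = \left(-1\right) 2 = -2$)
$Y 185 F{\left(2 \right)} = - 2 \cdot 185 \cdot 2^{2} = - 2 \cdot 185 \cdot 4 = \left(-2\right) 740 = -1480$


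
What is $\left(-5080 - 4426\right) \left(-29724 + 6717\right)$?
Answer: $218704542$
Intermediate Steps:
$\left(-5080 - 4426\right) \left(-29724 + 6717\right) = \left(-9506\right) \left(-23007\right) = 218704542$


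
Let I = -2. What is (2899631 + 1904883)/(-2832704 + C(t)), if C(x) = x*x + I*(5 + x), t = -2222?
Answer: 2402257/1054507 ≈ 2.2781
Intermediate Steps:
C(x) = -10 + x² - 2*x (C(x) = x*x - 2*(5 + x) = x² + (-10 - 2*x) = -10 + x² - 2*x)
(2899631 + 1904883)/(-2832704 + C(t)) = (2899631 + 1904883)/(-2832704 + (-10 + (-2222)² - 2*(-2222))) = 4804514/(-2832704 + (-10 + 4937284 + 4444)) = 4804514/(-2832704 + 4941718) = 4804514/2109014 = 4804514*(1/2109014) = 2402257/1054507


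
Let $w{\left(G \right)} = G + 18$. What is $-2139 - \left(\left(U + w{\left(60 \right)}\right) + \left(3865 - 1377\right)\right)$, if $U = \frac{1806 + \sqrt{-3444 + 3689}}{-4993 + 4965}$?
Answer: $- \frac{9281}{2} + \frac{\sqrt{5}}{4} \approx -4639.9$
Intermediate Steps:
$w{\left(G \right)} = 18 + G$
$U = - \frac{129}{2} - \frac{\sqrt{5}}{4}$ ($U = \frac{1806 + \sqrt{245}}{-28} = \left(1806 + 7 \sqrt{5}\right) \left(- \frac{1}{28}\right) = - \frac{129}{2} - \frac{\sqrt{5}}{4} \approx -65.059$)
$-2139 - \left(\left(U + w{\left(60 \right)}\right) + \left(3865 - 1377\right)\right) = -2139 - \left(\left(\left(- \frac{129}{2} - \frac{\sqrt{5}}{4}\right) + \left(18 + 60\right)\right) + \left(3865 - 1377\right)\right) = -2139 - \left(\left(\left(- \frac{129}{2} - \frac{\sqrt{5}}{4}\right) + 78\right) + \left(3865 - 1377\right)\right) = -2139 - \left(\left(\frac{27}{2} - \frac{\sqrt{5}}{4}\right) + 2488\right) = -2139 - \left(\frac{5003}{2} - \frac{\sqrt{5}}{4}\right) = - \frac{9281}{2} + \frac{\sqrt{5}}{4}$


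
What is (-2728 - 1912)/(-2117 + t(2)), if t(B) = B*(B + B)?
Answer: 4640/2109 ≈ 2.2001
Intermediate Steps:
t(B) = 2*B² (t(B) = B*(2*B) = 2*B²)
(-2728 - 1912)/(-2117 + t(2)) = (-2728 - 1912)/(-2117 + 2*2²) = -4640/(-2117 + 2*4) = -4640/(-2117 + 8) = -4640/(-2109) = -4640*(-1/2109) = 4640/2109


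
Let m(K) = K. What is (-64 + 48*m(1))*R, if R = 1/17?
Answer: -16/17 ≈ -0.94118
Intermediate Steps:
R = 1/17 (R = 1*(1/17) = 1/17 ≈ 0.058824)
(-64 + 48*m(1))*R = (-64 + 48*1)*(1/17) = (-64 + 48)*(1/17) = -16*1/17 = -16/17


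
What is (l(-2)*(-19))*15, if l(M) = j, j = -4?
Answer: 1140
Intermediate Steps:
l(M) = -4
(l(-2)*(-19))*15 = -4*(-19)*15 = 76*15 = 1140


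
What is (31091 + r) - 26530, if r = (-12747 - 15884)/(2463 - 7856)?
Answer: 24626104/5393 ≈ 4566.3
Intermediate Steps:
r = 28631/5393 (r = -28631/(-5393) = -28631*(-1/5393) = 28631/5393 ≈ 5.3089)
(31091 + r) - 26530 = (31091 + 28631/5393) - 26530 = 167702394/5393 - 26530 = 24626104/5393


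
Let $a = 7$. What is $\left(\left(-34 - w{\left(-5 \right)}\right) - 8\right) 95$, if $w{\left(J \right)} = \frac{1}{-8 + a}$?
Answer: $-3895$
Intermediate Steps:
$w{\left(J \right)} = -1$ ($w{\left(J \right)} = \frac{1}{-8 + 7} = \frac{1}{-1} = -1$)
$\left(\left(-34 - w{\left(-5 \right)}\right) - 8\right) 95 = \left(\left(-34 - -1\right) - 8\right) 95 = \left(\left(-34 + 1\right) - 8\right) 95 = \left(-33 - 8\right) 95 = \left(-41\right) 95 = -3895$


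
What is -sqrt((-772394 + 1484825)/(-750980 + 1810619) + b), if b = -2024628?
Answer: -3*I*sqrt(28065704215196459)/353213 ≈ -1422.9*I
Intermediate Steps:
-sqrt((-772394 + 1484825)/(-750980 + 1810619) + b) = -sqrt((-772394 + 1484825)/(-750980 + 1810619) - 2024628) = -sqrt(712431/1059639 - 2024628) = -sqrt(712431*(1/1059639) - 2024628) = -sqrt(237477/353213 - 2024628) = -sqrt(-715124692287/353213) = -3*I*sqrt(28065704215196459)/353213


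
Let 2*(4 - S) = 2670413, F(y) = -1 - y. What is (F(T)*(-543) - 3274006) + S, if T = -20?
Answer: -9239051/2 ≈ -4.6195e+6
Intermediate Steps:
S = -2670405/2 (S = 4 - 1/2*2670413 = 4 - 2670413/2 = -2670405/2 ≈ -1.3352e+6)
(F(T)*(-543) - 3274006) + S = ((-1 - 1*(-20))*(-543) - 3274006) - 2670405/2 = ((-1 + 20)*(-543) - 3274006) - 2670405/2 = (19*(-543) - 3274006) - 2670405/2 = (-10317 - 3274006) - 2670405/2 = -3284323 - 2670405/2 = -9239051/2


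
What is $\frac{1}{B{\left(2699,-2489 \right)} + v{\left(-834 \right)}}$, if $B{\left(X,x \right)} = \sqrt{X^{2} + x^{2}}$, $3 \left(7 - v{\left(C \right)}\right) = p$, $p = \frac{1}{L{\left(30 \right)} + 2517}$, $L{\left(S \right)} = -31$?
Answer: $- \frac{389344890}{749763190507583} + \frac{55621764 \sqrt{13479722}}{749763190507583} \approx 0.00027185$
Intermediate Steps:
$p = \frac{1}{2486}$ ($p = \frac{1}{-31 + 2517} = \frac{1}{2486} \approx 0.00040225$)
$v{\left(C \right)} = \frac{52205}{7458}$ ($v{\left(C \right)} = 7 - \frac{1}{7458} = \frac{52205}{7458}$)
$\frac{1}{B{\left(2699,-2489 \right)} + v{\left(-834 \right)}} = \frac{1}{\sqrt{2699^{2} + \left(-2489\right)^{2}} + \frac{52205}{7458}} = \frac{1}{\sqrt{7284601 + 6195121} + \frac{52205}{7458}} = \frac{1}{\sqrt{13479722} + \frac{52205}{7458}} = \frac{1}{\frac{52205}{7458} + \sqrt{13479722}}$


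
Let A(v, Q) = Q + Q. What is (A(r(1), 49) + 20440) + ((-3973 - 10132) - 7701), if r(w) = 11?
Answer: -1268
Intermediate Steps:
A(v, Q) = 2*Q
(A(r(1), 49) + 20440) + ((-3973 - 10132) - 7701) = (2*49 + 20440) + ((-3973 - 10132) - 7701) = (98 + 20440) + (-14105 - 7701) = 20538 - 21806 = -1268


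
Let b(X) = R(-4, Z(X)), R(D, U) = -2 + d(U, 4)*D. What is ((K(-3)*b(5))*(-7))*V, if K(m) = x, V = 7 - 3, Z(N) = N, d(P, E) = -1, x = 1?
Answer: -56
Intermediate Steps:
V = 4
K(m) = 1
R(D, U) = -2 - D
b(X) = 2 (b(X) = -2 - 1*(-4) = -2 + 4 = 2)
((K(-3)*b(5))*(-7))*V = ((1*2)*(-7))*4 = (2*(-7))*4 = -14*4 = -56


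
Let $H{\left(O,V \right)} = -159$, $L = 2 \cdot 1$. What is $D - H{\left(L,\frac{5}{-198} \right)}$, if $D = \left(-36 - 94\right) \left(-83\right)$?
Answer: $10949$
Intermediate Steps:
$L = 2$
$D = 10790$ ($D = \left(-130\right) \left(-83\right) = 10790$)
$D - H{\left(L,\frac{5}{-198} \right)} = 10790 - -159 = 10790 + 159 = 10949$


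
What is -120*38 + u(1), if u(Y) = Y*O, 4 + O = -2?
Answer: -4566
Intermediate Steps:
O = -6 (O = -4 - 2 = -6)
u(Y) = -6*Y (u(Y) = Y*(-6) = -6*Y)
-120*38 + u(1) = -120*38 - 6*1 = -4560 - 6 = -4566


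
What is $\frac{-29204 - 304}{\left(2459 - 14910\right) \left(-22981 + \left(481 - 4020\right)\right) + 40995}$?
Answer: $- \frac{9836}{110080505} \approx -8.9353 \cdot 10^{-5}$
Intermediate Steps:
$\frac{-29204 - 304}{\left(2459 - 14910\right) \left(-22981 + \left(481 - 4020\right)\right) + 40995} = - \frac{29508}{- 12451 \left(-22981 + \left(481 - 4020\right)\right) + 40995} = - \frac{29508}{- 12451 \left(-22981 - 3539\right) + 40995} = - \frac{29508}{\left(-12451\right) \left(-26520\right) + 40995} = - \frac{29508}{330200520 + 40995} = - \frac{29508}{330241515} = \left(-29508\right) \frac{1}{330241515} = - \frac{9836}{110080505}$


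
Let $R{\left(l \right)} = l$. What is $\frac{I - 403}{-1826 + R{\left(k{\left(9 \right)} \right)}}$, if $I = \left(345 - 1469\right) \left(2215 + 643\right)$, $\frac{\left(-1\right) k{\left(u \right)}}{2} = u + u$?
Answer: $\frac{3212795}{1862} \approx 1725.5$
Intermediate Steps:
$k{\left(u \right)} = - 4 u$ ($k{\left(u \right)} = - 2 \left(u + u\right) = - 2 \cdot 2 u = - 4 u$)
$I = -3212392$ ($I = \left(-1124\right) 2858 = -3212392$)
$\frac{I - 403}{-1826 + R{\left(k{\left(9 \right)} \right)}} = \frac{-3212392 - 403}{-1826 - 36} = - \frac{3212795}{-1826 - 36} = - \frac{3212795}{-1862} = \left(-3212795\right) \left(- \frac{1}{1862}\right) = \frac{3212795}{1862}$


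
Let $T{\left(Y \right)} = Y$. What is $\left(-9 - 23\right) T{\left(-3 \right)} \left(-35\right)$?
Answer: $-3360$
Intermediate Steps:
$\left(-9 - 23\right) T{\left(-3 \right)} \left(-35\right) = \left(-9 - 23\right) \left(-3\right) \left(-35\right) = \left(-32\right) \left(-3\right) \left(-35\right) = 96 \left(-35\right) = -3360$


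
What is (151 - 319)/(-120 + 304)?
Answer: -21/23 ≈ -0.91304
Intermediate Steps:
(151 - 319)/(-120 + 304) = -168/184 = -168*1/184 = -21/23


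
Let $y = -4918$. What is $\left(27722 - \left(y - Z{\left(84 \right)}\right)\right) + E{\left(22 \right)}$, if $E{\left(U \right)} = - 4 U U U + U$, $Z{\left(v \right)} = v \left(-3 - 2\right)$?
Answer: $-10350$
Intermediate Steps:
$Z{\left(v \right)} = - 5 v$ ($Z{\left(v \right)} = v \left(-5\right) = - 5 v$)
$E{\left(U \right)} = U - 4 U^{3}$ ($E{\left(U \right)} = - 4 U^{2} U + U = - 4 U^{3} + U = U - 4 U^{3}$)
$\left(27722 - \left(y - Z{\left(84 \right)}\right)\right) + E{\left(22 \right)} = \left(27722 - -4498\right) + \left(22 - 4 \cdot 22^{3}\right) = \left(27722 + \left(-420 + 4918\right)\right) + \left(22 - 42592\right) = \left(27722 + 4498\right) + \left(22 - 42592\right) = 32220 - 42570 = -10350$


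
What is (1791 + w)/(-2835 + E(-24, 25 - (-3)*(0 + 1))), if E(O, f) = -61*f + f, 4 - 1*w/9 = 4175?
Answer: 11916/1505 ≈ 7.9176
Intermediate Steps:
w = -37539 (w = 36 - 9*4175 = 36 - 37575 = -37539)
E(O, f) = -60*f
(1791 + w)/(-2835 + E(-24, 25 - (-3)*(0 + 1))) = (1791 - 37539)/(-2835 - 60*(25 - (-3)*(0 + 1))) = -35748/(-2835 - 60*(25 - (-3))) = -35748/(-2835 - 60*(25 - 1*(-3))) = -35748/(-2835 - 60*(25 + 3)) = -35748/(-2835 - 60*28) = -35748/(-2835 - 1680) = -35748/(-4515) = -35748*(-1/4515) = 11916/1505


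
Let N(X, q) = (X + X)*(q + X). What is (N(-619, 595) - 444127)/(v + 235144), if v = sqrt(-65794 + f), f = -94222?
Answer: -12180900095/6911607594 + 414415*I*sqrt(10001)/13823215188 ≈ -1.7624 + 0.0029981*I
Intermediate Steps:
N(X, q) = 2*X*(X + q) (N(X, q) = (2*X)*(X + q) = 2*X*(X + q))
v = 4*I*sqrt(10001) (v = sqrt(-65794 - 94222) = sqrt(-160016) = 4*I*sqrt(10001) ≈ 400.02*I)
(N(-619, 595) - 444127)/(v + 235144) = (2*(-619)*(-619 + 595) - 444127)/(4*I*sqrt(10001) + 235144) = (2*(-619)*(-24) - 444127)/(235144 + 4*I*sqrt(10001)) = (29712 - 444127)/(235144 + 4*I*sqrt(10001)) = -414415/(235144 + 4*I*sqrt(10001))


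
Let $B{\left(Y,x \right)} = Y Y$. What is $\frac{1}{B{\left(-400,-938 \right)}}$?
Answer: $\frac{1}{160000} \approx 6.25 \cdot 10^{-6}$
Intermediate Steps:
$B{\left(Y,x \right)} = Y^{2}$
$\frac{1}{B{\left(-400,-938 \right)}} = \frac{1}{\left(-400\right)^{2}} = \frac{1}{160000}$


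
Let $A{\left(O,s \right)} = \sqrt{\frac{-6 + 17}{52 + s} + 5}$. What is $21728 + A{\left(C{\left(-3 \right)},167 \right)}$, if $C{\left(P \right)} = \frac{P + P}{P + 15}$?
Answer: $21728 + \frac{\sqrt{242214}}{219} \approx 21730.0$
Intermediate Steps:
$C{\left(P \right)} = \frac{2 P}{15 + P}$
$A{\left(O,s \right)} = \sqrt{5 + \frac{11}{52 + s}}$ ($A{\left(O,s \right)} = \sqrt{\frac{11}{52 + s} + 5} = \sqrt{5 + \frac{11}{52 + s}}$)
$21728 + A{\left(C{\left(-3 \right)},167 \right)} = 21728 + \sqrt{\frac{271 + 5 \cdot 167}{52 + 167}} = 21728 + \sqrt{\frac{271 + 835}{219}} = 21728 + \sqrt{\frac{1}{219} \cdot 1106} = 21728 + \sqrt{\frac{1106}{219}} = 21728 + \frac{\sqrt{242214}}{219}$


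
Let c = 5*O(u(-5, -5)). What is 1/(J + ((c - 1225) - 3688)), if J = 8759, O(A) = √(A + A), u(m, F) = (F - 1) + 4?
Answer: 1923/7395908 - 5*I/7395908 ≈ 0.00026001 - 6.7605e-7*I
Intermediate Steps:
u(m, F) = 3 + F (u(m, F) = (-1 + F) + 4 = 3 + F)
O(A) = √2*√A (O(A) = √(2*A) = √2*√A)
c = 10*I (c = 5*(√2*√(3 - 5)) = 5*(√2*√(-2)) = 5*(√2*(I*√2)) = 5*(2*I) = 10*I ≈ 10.0*I)
1/(J + ((c - 1225) - 3688)) = 1/(8759 + ((10*I - 1225) - 3688)) = 1/(8759 + ((-1225 + 10*I) - 3688)) = 1/(8759 + (-4913 + 10*I)) = 1/(3846 + 10*I) = (3846 - 10*I)/14791816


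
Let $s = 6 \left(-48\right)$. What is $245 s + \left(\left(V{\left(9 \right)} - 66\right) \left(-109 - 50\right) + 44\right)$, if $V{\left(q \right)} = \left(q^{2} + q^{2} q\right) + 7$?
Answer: $-189925$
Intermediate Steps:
$V{\left(q \right)} = 7 + q^{2} + q^{3}$ ($V{\left(q \right)} = \left(q^{2} + q^{3}\right) + 7 = 7 + q^{2} + q^{3}$)
$s = -288$
$245 s + \left(\left(V{\left(9 \right)} - 66\right) \left(-109 - 50\right) + 44\right) = 245 \left(-288\right) + \left(\left(\left(7 + 9^{2} + 9^{3}\right) - 66\right) \left(-109 - 50\right) + 44\right) = -70560 + \left(\left(\left(7 + 81 + 729\right) - 66\right) \left(-159\right) + 44\right) = -70560 + \left(\left(817 - 66\right) \left(-159\right) + 44\right) = -70560 + \left(751 \left(-159\right) + 44\right) = -70560 + \left(-119409 + 44\right) = -70560 - 119365 = -189925$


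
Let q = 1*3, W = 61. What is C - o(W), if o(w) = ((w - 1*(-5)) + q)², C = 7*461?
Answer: -1534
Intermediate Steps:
q = 3
C = 3227
o(w) = (8 + w)² (o(w) = ((w - 1*(-5)) + 3)² = ((w + 5) + 3)² = ((5 + w) + 3)² = (8 + w)²)
C - o(W) = 3227 - (8 + 61)² = 3227 - 1*69² = 3227 - 1*4761 = 3227 - 4761 = -1534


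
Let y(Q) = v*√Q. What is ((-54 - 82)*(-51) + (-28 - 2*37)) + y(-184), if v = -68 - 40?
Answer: 6834 - 216*I*√46 ≈ 6834.0 - 1465.0*I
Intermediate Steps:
v = -108
y(Q) = -108*√Q
((-54 - 82)*(-51) + (-28 - 2*37)) + y(-184) = ((-54 - 82)*(-51) + (-28 - 2*37)) - 216*I*√46 = (-136*(-51) + (-28 - 74)) - 216*I*√46 = (6936 - 102) - 216*I*√46 = 6834 - 216*I*√46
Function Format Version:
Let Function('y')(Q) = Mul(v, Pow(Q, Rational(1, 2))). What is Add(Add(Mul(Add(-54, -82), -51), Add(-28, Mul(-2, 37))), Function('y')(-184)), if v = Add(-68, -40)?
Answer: Add(6834, Mul(-216, I, Pow(46, Rational(1, 2)))) ≈ Add(6834.0, Mul(-1465.0, I))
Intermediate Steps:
v = -108
Function('y')(Q) = Mul(-108, Pow(Q, Rational(1, 2)))
Add(Add(Mul(Add(-54, -82), -51), Add(-28, Mul(-2, 37))), Function('y')(-184)) = Add(Add(Mul(Add(-54, -82), -51), Add(-28, Mul(-2, 37))), Mul(-108, Pow(-184, Rational(1, 2)))) = Add(Add(Mul(-136, -51), Add(-28, -74)), Mul(-108, Mul(2, I, Pow(46, Rational(1, 2))))) = Add(Add(6936, -102), Mul(-216, I, Pow(46, Rational(1, 2)))) = Add(6834, Mul(-216, I, Pow(46, Rational(1, 2))))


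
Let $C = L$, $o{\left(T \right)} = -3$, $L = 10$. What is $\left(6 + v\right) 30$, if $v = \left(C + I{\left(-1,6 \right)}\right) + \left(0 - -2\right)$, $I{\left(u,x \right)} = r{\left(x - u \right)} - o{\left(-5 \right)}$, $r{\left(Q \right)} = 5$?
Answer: $780$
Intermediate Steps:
$I{\left(u,x \right)} = 8$ ($I{\left(u,x \right)} = 5 - -3 = 5 + 3 = 8$)
$C = 10$
$v = 20$ ($v = \left(10 + 8\right) + \left(0 - -2\right) = 18 + \left(0 + 2\right) = 18 + 2 = 20$)
$\left(6 + v\right) 30 = \left(6 + 20\right) 30 = 26 \cdot 30 = 780$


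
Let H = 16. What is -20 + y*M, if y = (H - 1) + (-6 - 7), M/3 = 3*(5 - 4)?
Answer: -2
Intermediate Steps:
M = 9 (M = 3*(3*(5 - 4)) = 3*(3*1) = 3*3 = 9)
y = 2 (y = (16 - 1) + (-6 - 7) = 15 - 13 = 2)
-20 + y*M = -20 + 2*9 = -20 + 18 = -2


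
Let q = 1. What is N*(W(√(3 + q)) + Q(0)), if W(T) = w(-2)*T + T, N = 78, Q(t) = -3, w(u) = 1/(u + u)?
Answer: -117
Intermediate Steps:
w(u) = 1/(2*u)
W(T) = 3*T/4 (W(T) = ((½)/(-2))*T + T = ((½)*(-½))*T + T = -T/4 + T = 3*T/4)
N*(W(√(3 + q)) + Q(0)) = 78*(3*√(3 + 1)/4 - 3) = 78*(3*√4/4 - 3) = 78*((¾)*2 - 3) = 78*(3/2 - 3) = 78*(-3/2) = -117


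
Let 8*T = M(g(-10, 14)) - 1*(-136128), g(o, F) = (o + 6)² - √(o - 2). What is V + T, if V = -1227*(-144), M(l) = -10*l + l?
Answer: 193686 + 9*I*√3/4 ≈ 1.9369e+5 + 3.8971*I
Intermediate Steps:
g(o, F) = (6 + o)² - √(-2 + o)
M(l) = -9*l
V = 176688
T = 16998 + 9*I*√3/4 (T = (-9*((6 - 10)² - √(-2 - 10)) - 1*(-136128))/8 = (-9*((-4)² - √(-12)) + 136128)/8 = (-9*(16 - 2*I*√3) + 136128)/8 = ((-144 + 18*I*√3) + 136128)/8 = (135984 + 18*I*√3)/8 = 16998 + 9*I*√3/4 ≈ 16998.0 + 3.8971*I)
V + T = 176688 + (16998 + 9*I*√3/4) = 193686 + 9*I*√3/4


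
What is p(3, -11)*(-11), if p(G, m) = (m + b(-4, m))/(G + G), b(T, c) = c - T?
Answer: 33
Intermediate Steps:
p(G, m) = (4 + 2*m)/(2*G) (p(G, m) = (m + (m - 1*(-4)))/(G + G) = (m + (m + 4))/((2*G)) = (m + (4 + m))*(1/(2*G)) = (4 + 2*m)*(1/(2*G)) = (4 + 2*m)/(2*G))
p(3, -11)*(-11) = ((2 - 11)/3)*(-11) = ((⅓)*(-9))*(-11) = -3*(-11) = 33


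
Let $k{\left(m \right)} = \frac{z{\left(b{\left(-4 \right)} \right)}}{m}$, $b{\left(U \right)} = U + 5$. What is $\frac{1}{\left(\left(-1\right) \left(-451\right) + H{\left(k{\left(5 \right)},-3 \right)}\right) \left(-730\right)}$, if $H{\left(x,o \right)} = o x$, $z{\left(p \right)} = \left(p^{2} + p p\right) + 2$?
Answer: $- \frac{1}{327478} \approx -3.0536 \cdot 10^{-6}$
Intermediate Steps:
$b{\left(U \right)} = 5 + U$
$z{\left(p \right)} = 2 + 2 p^{2}$ ($z{\left(p \right)} = \left(p^{2} + p^{2}\right) + 2 = 2 p^{2} + 2 = 2 + 2 p^{2}$)
$k{\left(m \right)} = \frac{4}{m}$ ($k{\left(m \right)} = \frac{2 + 2 \left(5 - 4\right)^{2}}{m} = \frac{2 + 2 \cdot 1^{2}}{m} = \frac{2 + 2 \cdot 1}{m} = \frac{2 + 2}{m} = \frac{4}{m}$)
$\frac{1}{\left(\left(-1\right) \left(-451\right) + H{\left(k{\left(5 \right)},-3 \right)}\right) \left(-730\right)} = \frac{1}{\left(\left(-1\right) \left(-451\right) - 3 \cdot \frac{4}{5}\right) \left(-730\right)} = \frac{1}{451 - 3 \cdot 4 \cdot \frac{1}{5}} \left(- \frac{1}{730}\right) = \frac{1}{451 - \frac{12}{5}} \left(- \frac{1}{730}\right) = \frac{1}{\frac{2243}{5}} \left(- \frac{1}{730}\right) = \frac{5}{2243} \left(- \frac{1}{730}\right) = - \frac{1}{327478}$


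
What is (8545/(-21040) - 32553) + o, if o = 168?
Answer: -136277789/4208 ≈ -32385.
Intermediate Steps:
(8545/(-21040) - 32553) + o = (8545/(-21040) - 32553) + 168 = (8545*(-1/21040) - 32553) + 168 = (-1709/4208 - 32553) + 168 = -136984733/4208 + 168 = -136277789/4208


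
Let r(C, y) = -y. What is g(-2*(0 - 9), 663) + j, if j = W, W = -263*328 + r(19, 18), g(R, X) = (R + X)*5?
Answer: -82877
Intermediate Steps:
g(R, X) = 5*R + 5*X
W = -86282 (W = -263*328 - 1*18 = -86264 - 18 = -86282)
j = -86282
g(-2*(0 - 9), 663) + j = (5*(-2*(0 - 9)) + 5*663) - 86282 = (5*(-2*(-9)) + 3315) - 86282 = (5*18 + 3315) - 86282 = (90 + 3315) - 86282 = 3405 - 86282 = -82877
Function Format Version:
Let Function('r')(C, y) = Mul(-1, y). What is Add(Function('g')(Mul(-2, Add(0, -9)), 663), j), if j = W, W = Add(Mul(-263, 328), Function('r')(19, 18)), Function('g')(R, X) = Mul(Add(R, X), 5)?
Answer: -82877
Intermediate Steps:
Function('g')(R, X) = Add(Mul(5, R), Mul(5, X))
W = -86282 (W = Add(Mul(-263, 328), Mul(-1, 18)) = Add(-86264, -18) = -86282)
j = -86282
Add(Function('g')(Mul(-2, Add(0, -9)), 663), j) = Add(Add(Mul(5, Mul(-2, Add(0, -9))), Mul(5, 663)), -86282) = Add(Add(Mul(5, Mul(-2, -9)), 3315), -86282) = Add(Add(Mul(5, 18), 3315), -86282) = Add(Add(90, 3315), -86282) = Add(3405, -86282) = -82877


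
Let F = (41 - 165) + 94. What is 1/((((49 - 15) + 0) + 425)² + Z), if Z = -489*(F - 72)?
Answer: 1/260559 ≈ 3.8379e-6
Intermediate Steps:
F = -30 (F = -124 + 94 = -30)
Z = 49878 (Z = -489*(-30 - 72) = -489*(-102) = 49878)
1/((((49 - 15) + 0) + 425)² + Z) = 1/((((49 - 15) + 0) + 425)² + 49878) = 1/(((34 + 0) + 425)² + 49878) = 1/((34 + 425)² + 49878) = 1/(459² + 49878) = 1/(210681 + 49878) = 1/260559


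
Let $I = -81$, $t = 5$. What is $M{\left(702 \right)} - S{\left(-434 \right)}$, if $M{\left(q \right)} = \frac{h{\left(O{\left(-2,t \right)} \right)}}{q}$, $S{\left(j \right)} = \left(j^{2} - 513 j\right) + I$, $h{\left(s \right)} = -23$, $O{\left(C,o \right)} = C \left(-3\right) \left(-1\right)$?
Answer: $- \frac{288463757}{702} \approx -4.1092 \cdot 10^{5}$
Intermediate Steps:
$O{\left(C,o \right)} = 3 C$ ($O{\left(C,o \right)} = - 3 C \left(-1\right) = 3 C$)
$S{\left(j \right)} = -81 + j^{2} - 513 j$ ($S{\left(j \right)} = \left(j^{2} - 513 j\right) - 81 = -81 + j^{2} - 513 j$)
$M{\left(q \right)} = - \frac{23}{q}$
$M{\left(702 \right)} - S{\left(-434 \right)} = - \frac{23}{702} - \left(-81 + \left(-434\right)^{2} - -222642\right) = \left(-23\right) \frac{1}{702} - \left(-81 + 188356 + 222642\right) = - \frac{23}{702} - 410917 = - \frac{288463757}{702}$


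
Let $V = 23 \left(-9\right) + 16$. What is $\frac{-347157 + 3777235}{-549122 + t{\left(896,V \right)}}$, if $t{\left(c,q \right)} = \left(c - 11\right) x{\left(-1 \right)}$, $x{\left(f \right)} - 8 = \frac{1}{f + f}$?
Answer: $- \frac{6860156}{1084969} \approx -6.3229$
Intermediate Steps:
$x{\left(f \right)} = 8 + \frac{1}{2 f}$ ($x{\left(f \right)} = 8 + \frac{1}{f + f} = 8 + \frac{1}{2 f}$)
$V = -191$ ($V = -207 + 16 = -191$)
$t{\left(c,q \right)} = - \frac{165}{2} + \frac{15 c}{2}$ ($t{\left(c,q \right)} = \left(c - 11\right) \left(8 + \frac{1}{2 \left(-1\right)}\right) = \left(-11 + c\right) \left(8 + \frac{1}{2} \left(-1\right)\right) = \left(-11 + c\right) \left(8 - \frac{1}{2}\right) = \left(-11 + c\right) \frac{15}{2} = - \frac{165}{2} + \frac{15 c}{2}$)
$\frac{-347157 + 3777235}{-549122 + t{\left(896,V \right)}} = \frac{-347157 + 3777235}{-549122 + \left(- \frac{165}{2} + \frac{15}{2} \cdot 896\right)} = \frac{3430078}{-549122 + \left(- \frac{165}{2} + 6720\right)} = \frac{3430078}{-549122 + \frac{13275}{2}} = \frac{3430078}{- \frac{1084969}{2}} = 3430078 \left(- \frac{2}{1084969}\right) = - \frac{6860156}{1084969}$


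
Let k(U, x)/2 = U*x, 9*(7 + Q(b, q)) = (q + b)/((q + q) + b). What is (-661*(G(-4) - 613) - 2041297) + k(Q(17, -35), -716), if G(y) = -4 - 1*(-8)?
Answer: -86325236/53 ≈ -1.6288e+6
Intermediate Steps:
G(y) = 4 (G(y) = -4 + 8 = 4)
Q(b, q) = -7 + (b + q)/(9*(b + 2*q)) (Q(b, q) = -7 + ((q + b)/((q + q) + b))/9 = -7 + ((b + q)/(2*q + b))/9 = -7 + ((b + q)/(b + 2*q))/9 = -7 + (b + q)/(9*(b + 2*q)))
k(U, x) = 2*U*x (k(U, x) = 2*(U*x) = 2*U*x)
(-661*(G(-4) - 613) - 2041297) + k(Q(17, -35), -716) = (-661*(4 - 613) - 2041297) + 2*((-125*(-35) - 62*17)/(9*(17 + 2*(-35))))*(-716) = (-661*(-609) - 2041297) + 2*((4375 - 1054)/(9*(17 - 70)))*(-716) = (402549 - 2041297) + 2*((⅑)*3321/(-53))*(-716) = -1638748 + 2*((⅑)*(-1/53)*3321)*(-716) = -1638748 + 2*(-369/53)*(-716) = -1638748 + 528408/53 = -86325236/53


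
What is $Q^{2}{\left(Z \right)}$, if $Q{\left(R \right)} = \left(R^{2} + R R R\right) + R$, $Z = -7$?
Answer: $90601$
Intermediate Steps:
$Q{\left(R \right)} = R + R^{2} + R^{3}$ ($Q{\left(R \right)} = \left(R^{2} + R^{2} R\right) + R = \left(R^{2} + R^{3}\right) + R = R + R^{2} + R^{3}$)
$Q^{2}{\left(Z \right)} = \left(- 7 \left(1 - 7 + \left(-7\right)^{2}\right)\right)^{2} = \left(- 7 \left(1 - 7 + 49\right)\right)^{2} = \left(\left(-7\right) 43\right)^{2} = \left(-301\right)^{2} = 90601$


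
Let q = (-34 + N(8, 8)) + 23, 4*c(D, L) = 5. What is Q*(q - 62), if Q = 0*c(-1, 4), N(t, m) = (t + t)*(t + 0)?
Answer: 0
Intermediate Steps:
N(t, m) = 2*t² (N(t, m) = (2*t)*t = 2*t²)
c(D, L) = 5/4 (c(D, L) = (¼)*5 = 5/4)
Q = 0 (Q = 0*(5/4) = 0)
q = 117 (q = (-34 + 2*8²) + 23 = (-34 + 2*64) + 23 = (-34 + 128) + 23 = 94 + 23 = 117)
Q*(q - 62) = 0*(117 - 62) = 0*55 = 0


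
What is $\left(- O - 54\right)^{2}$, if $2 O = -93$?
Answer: $\frac{225}{4} \approx 56.25$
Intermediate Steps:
$O = - \frac{93}{2}$ ($O = \frac{1}{2} \left(-93\right) = - \frac{93}{2} \approx -46.5$)
$\left(- O - 54\right)^{2} = \left(\left(-1\right) \left(- \frac{93}{2}\right) - 54\right)^{2} = \left(\frac{93}{2} - 54\right)^{2} = \left(- \frac{15}{2}\right)^{2} = \frac{225}{4}$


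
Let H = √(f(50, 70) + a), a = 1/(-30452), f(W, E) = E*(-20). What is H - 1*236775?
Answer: -236775 + I*√324563514013/15226 ≈ -2.3678e+5 + 37.417*I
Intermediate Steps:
f(W, E) = -20*E
a = -1/30452 ≈ -3.2839e-5
H = I*√324563514013/15226 (H = √(-20*70 - 1/30452) = √(-1400 - 1/30452) = √(-42632801/30452) = I*√324563514013/15226 ≈ 37.417*I)
H - 1*236775 = I*√324563514013/15226 - 1*236775 = I*√324563514013/15226 - 236775 = -236775 + I*√324563514013/15226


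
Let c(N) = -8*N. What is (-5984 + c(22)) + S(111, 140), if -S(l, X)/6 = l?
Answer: -6826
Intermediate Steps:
S(l, X) = -6*l
(-5984 + c(22)) + S(111, 140) = (-5984 - 8*22) - 6*111 = (-5984 - 176) - 666 = -6160 - 666 = -6826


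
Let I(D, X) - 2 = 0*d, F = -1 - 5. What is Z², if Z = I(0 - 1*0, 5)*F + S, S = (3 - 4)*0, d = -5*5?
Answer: 144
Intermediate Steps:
d = -25
F = -6
I(D, X) = 2 (I(D, X) = 2 + 0*(-25) = 2 + 0 = 2)
S = 0 (S = -1*0 = 0)
Z = -12 (Z = 2*(-6) + 0 = -12 + 0 = -12)
Z² = (-12)² = 144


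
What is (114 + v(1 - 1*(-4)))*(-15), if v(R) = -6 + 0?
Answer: -1620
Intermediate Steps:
v(R) = -6
(114 + v(1 - 1*(-4)))*(-15) = (114 - 6)*(-15) = 108*(-15) = -1620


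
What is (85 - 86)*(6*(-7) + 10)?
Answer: 32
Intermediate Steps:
(85 - 86)*(6*(-7) + 10) = -(-42 + 10) = -1*(-32) = 32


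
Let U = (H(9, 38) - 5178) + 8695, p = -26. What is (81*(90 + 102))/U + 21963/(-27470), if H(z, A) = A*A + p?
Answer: 21255069/9037630 ≈ 2.3518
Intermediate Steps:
H(z, A) = -26 + A² (H(z, A) = A*A - 26 = A² - 26 = -26 + A²)
U = 4935 (U = ((-26 + 38²) - 5178) + 8695 = ((-26 + 1444) - 5178) + 8695 = (1418 - 5178) + 8695 = -3760 + 8695 = 4935)
(81*(90 + 102))/U + 21963/(-27470) = (81*(90 + 102))/4935 + 21963/(-27470) = (81*192)*(1/4935) + 21963*(-1/27470) = 15552*(1/4935) - 21963/27470 = 5184/1645 - 21963/27470 = 21255069/9037630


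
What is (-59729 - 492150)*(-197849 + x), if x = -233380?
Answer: 237986229291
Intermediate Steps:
(-59729 - 492150)*(-197849 + x) = (-59729 - 492150)*(-197849 - 233380) = -551879*(-431229) = 237986229291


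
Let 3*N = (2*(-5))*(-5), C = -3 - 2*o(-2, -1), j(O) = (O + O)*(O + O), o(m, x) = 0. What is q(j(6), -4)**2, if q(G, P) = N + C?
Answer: 1681/9 ≈ 186.78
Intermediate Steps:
j(O) = 4*O**2 (j(O) = (2*O)*(2*O) = 4*O**2)
C = -3 (C = -3 - 2*0 = -3 + 0 = -3)
N = 50/3 (N = ((2*(-5))*(-5))/3 = (-10*(-5))/3 = (1/3)*50 = 50/3 ≈ 16.667)
q(G, P) = 41/3 (q(G, P) = 50/3 - 3 = 41/3)
q(j(6), -4)**2 = (41/3)**2 = 1681/9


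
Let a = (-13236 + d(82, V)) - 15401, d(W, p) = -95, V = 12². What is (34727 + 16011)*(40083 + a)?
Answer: 575927038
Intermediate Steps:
V = 144
a = -28732 (a = (-13236 - 95) - 15401 = -13331 - 15401 = -28732)
(34727 + 16011)*(40083 + a) = (34727 + 16011)*(40083 - 28732) = 50738*11351 = 575927038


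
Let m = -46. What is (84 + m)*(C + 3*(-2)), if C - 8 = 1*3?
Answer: 190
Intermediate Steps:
C = 11 (C = 8 + 1*3 = 8 + 3 = 11)
(84 + m)*(C + 3*(-2)) = (84 - 46)*(11 + 3*(-2)) = 38*(11 - 6) = 38*5 = 190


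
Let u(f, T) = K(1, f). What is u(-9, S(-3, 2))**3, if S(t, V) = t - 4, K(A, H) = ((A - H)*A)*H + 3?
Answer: -658503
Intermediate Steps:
K(A, H) = 3 + A*H*(A - H) (K(A, H) = (A*(A - H))*H + 3 = A*H*(A - H) + 3 = 3 + A*H*(A - H))
S(t, V) = -4 + t
u(f, T) = 3 + f - f**2 (u(f, T) = 3 + f*1**2 - 1*1*f**2 = 3 + f*1 - f**2 = 3 + f - f**2)
u(-9, S(-3, 2))**3 = (3 - 9 - 1*(-9)**2)**3 = (3 - 9 - 1*81)**3 = (3 - 9 - 81)**3 = (-87)**3 = -658503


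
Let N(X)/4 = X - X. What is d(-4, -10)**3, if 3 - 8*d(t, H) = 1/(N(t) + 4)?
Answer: 1331/32768 ≈ 0.040619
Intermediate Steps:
N(X) = 0 (N(X) = 4*(X - X) = 4*0 = 0)
d(t, H) = 11/32 (d(t, H) = 3/8 - 1/(8*(0 + 4)) = 3/8 - 1/8/4 = 3/8 - 1/8*1/4 = 3/8 - 1/32 = 11/32)
d(-4, -10)**3 = (11/32)**3 = 1331/32768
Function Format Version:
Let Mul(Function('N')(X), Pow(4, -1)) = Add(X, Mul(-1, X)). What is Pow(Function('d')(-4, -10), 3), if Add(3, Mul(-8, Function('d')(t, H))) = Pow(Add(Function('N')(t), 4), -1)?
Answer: Rational(1331, 32768) ≈ 0.040619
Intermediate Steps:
Function('N')(X) = 0 (Function('N')(X) = Mul(4, Add(X, Mul(-1, X))) = Mul(4, 0) = 0)
Function('d')(t, H) = Rational(11, 32) (Function('d')(t, H) = Add(Rational(3, 8), Mul(Rational(-1, 8), Pow(Add(0, 4), -1))) = Add(Rational(3, 8), Mul(Rational(-1, 8), Pow(4, -1))) = Add(Rational(3, 8), Mul(Rational(-1, 8), Rational(1, 4))) = Add(Rational(3, 8), Rational(-1, 32)) = Rational(11, 32))
Pow(Function('d')(-4, -10), 3) = Pow(Rational(11, 32), 3) = Rational(1331, 32768)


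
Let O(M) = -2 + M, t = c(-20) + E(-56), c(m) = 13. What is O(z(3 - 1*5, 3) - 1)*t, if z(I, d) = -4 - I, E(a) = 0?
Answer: -65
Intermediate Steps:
t = 13 (t = 13 + 0 = 13)
O(z(3 - 1*5, 3) - 1)*t = (-2 + ((-4 - (3 - 1*5)) - 1))*13 = (-2 + ((-4 - (3 - 5)) - 1))*13 = (-2 + ((-4 - 1*(-2)) - 1))*13 = (-2 + ((-4 + 2) - 1))*13 = (-2 + (-2 - 1))*13 = (-2 - 3)*13 = -5*13 = -65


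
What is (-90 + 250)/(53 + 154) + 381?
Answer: 79027/207 ≈ 381.77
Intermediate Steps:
(-90 + 250)/(53 + 154) + 381 = 160/207 + 381 = 79027/207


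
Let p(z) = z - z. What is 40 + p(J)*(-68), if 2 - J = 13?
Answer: 40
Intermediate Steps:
J = -11 (J = 2 - 1*13 = 2 - 13 = -11)
p(z) = 0
40 + p(J)*(-68) = 40 + 0*(-68) = 40 + 0 = 40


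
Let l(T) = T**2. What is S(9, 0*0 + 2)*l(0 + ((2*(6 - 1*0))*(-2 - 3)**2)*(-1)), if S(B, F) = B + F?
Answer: 990000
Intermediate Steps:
S(9, 0*0 + 2)*l(0 + ((2*(6 - 1*0))*(-2 - 3)**2)*(-1)) = (9 + (0*0 + 2))*(0 + ((2*(6 - 1*0))*(-2 - 3)**2)*(-1))**2 = (9 + (0 + 2))*(0 + ((2*(6 + 0))*(-5)**2)*(-1))**2 = (9 + 2)*(0 + ((2*6)*25)*(-1))**2 = 11*(0 + (12*25)*(-1))**2 = 11*(0 + 300*(-1))**2 = 11*(0 - 300)**2 = 11*(-300)**2 = 11*90000 = 990000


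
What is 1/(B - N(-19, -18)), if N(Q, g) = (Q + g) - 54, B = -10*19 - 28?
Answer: -1/127 ≈ -0.0078740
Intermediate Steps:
B = -218 (B = -190 - 28 = -218)
N(Q, g) = -54 + Q + g
1/(B - N(-19, -18)) = 1/(-218 - (-54 - 19 - 18)) = 1/(-218 - 1*(-91)) = 1/(-218 + 91) = 1/(-127) = -1/127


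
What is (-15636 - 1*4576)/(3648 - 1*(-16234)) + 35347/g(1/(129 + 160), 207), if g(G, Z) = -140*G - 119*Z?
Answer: -173495520465/70770744457 ≈ -2.4515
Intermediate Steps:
(-15636 - 1*4576)/(3648 - 1*(-16234)) + 35347/g(1/(129 + 160), 207) = (-15636 - 1*4576)/(3648 - 1*(-16234)) + 35347/(-140/(129 + 160) - 119*207) = (-15636 - 4576)/(3648 + 16234) + 35347/(-140/289 - 24633) = -20212/19882 + 35347/(-140*1/289 - 24633) = -20212*1/19882 + 35347/(-140/289 - 24633) = -10106/9941 + 35347/(-7119077/289) = -10106/9941 + 35347*(-289/7119077) = -10106/9941 - 10215283/7119077 = -173495520465/70770744457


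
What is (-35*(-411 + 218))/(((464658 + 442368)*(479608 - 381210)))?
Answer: 6755/89249544348 ≈ 7.5687e-8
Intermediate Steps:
(-35*(-411 + 218))/(((464658 + 442368)*(479608 - 381210))) = (-35*(-193))/((907026*98398)) = 6755/89249544348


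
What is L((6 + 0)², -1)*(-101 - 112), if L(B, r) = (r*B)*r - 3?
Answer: -7029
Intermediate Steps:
L(B, r) = -3 + B*r² (L(B, r) = (B*r)*r - 3 = B*r² - 3 = -3 + B*r²)
L((6 + 0)², -1)*(-101 - 112) = (-3 + (6 + 0)²*(-1)²)*(-101 - 112) = (-3 + 6²*1)*(-213) = (-3 + 36*1)*(-213) = (-3 + 36)*(-213) = 33*(-213) = -7029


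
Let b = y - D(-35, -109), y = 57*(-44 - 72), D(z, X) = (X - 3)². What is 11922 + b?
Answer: -7234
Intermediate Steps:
D(z, X) = (-3 + X)²
y = -6612 (y = 57*(-116) = -6612)
b = -19156 (b = -6612 - (-3 - 109)² = -6612 - 1*(-112)² = -6612 - 1*12544 = -6612 - 12544 = -19156)
11922 + b = 11922 - 19156 = -7234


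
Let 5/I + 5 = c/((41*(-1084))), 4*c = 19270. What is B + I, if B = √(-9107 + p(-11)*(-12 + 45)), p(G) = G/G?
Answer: -2168/2215 + I*√9074 ≈ -0.97878 + 95.258*I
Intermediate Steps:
c = 9635/2 (c = (¼)*19270 = 9635/2 ≈ 4817.5)
p(G) = 1
I = -2168/2215 (I = 5/(-5 + 9635/(2*((41*(-1084))))) = 5/(-5 + (9635/2)/(-44444)) = 5/(-5 + (9635/2)*(-1/44444)) = 5/(-5 - 235/2168) = 5/(-11075/2168) = 5*(-2168/11075) = -2168/2215 ≈ -0.97878)
B = I*√9074 (B = √(-9107 + 1*(-12 + 45)) = √(-9107 + 1*33) = √(-9107 + 33) = √(-9074) = I*√9074 ≈ 95.258*I)
B + I = I*√9074 - 2168/2215 = -2168/2215 + I*√9074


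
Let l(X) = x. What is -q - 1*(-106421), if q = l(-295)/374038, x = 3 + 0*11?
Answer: 39805497995/374038 ≈ 1.0642e+5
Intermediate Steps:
x = 3 (x = 3 + 0 = 3)
l(X) = 3
q = 3/374038 ≈ 8.0206e-6
-q - 1*(-106421) = -1*3/374038 - 1*(-106421) = -3/374038 + 106421 = 39805497995/374038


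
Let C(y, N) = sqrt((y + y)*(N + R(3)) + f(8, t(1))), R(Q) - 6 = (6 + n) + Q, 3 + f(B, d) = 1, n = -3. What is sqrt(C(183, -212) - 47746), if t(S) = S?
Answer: sqrt(-47746 + I*sqrt(73202)) ≈ 0.6191 + 218.51*I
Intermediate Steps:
f(B, d) = -2 (f(B, d) = -3 + 1 = -2)
R(Q) = 9 + Q (R(Q) = 6 + ((6 - 3) + Q) = 6 + (3 + Q) = 9 + Q)
C(y, N) = sqrt(-2 + 2*y*(12 + N)) (C(y, N) = sqrt((y + y)*(N + (9 + 3)) - 2) = sqrt((2*y)*(N + 12) - 2) = sqrt((2*y)*(12 + N) - 2) = sqrt(2*y*(12 + N) - 2) = sqrt(-2 + 2*y*(12 + N)))
sqrt(C(183, -212) - 47746) = sqrt(sqrt(-2 + 24*183 + 2*(-212)*183) - 47746) = sqrt(sqrt(-2 + 4392 - 77592) - 47746) = sqrt(sqrt(-73202) - 47746) = sqrt(I*sqrt(73202) - 47746) = sqrt(-47746 + I*sqrt(73202))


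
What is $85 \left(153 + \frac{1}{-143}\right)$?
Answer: $\frac{1859630}{143} \approx 13004.0$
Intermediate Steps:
$85 \left(153 + \frac{1}{-143}\right) = 85 \left(153 - \frac{1}{143}\right) = 85 \cdot \frac{21878}{143} = \frac{1859630}{143}$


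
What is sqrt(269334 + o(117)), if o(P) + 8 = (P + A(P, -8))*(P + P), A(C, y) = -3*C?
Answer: sqrt(214570) ≈ 463.22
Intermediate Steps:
o(P) = -8 - 4*P**2 (o(P) = -8 + (P - 3*P)*(P + P) = -8 + (-2*P)*(2*P) = -8 - 4*P**2)
sqrt(269334 + o(117)) = sqrt(269334 + (-8 - 4*117**2)) = sqrt(269334 + (-8 - 4*13689)) = sqrt(269334 + (-8 - 54756)) = sqrt(269334 - 54764) = sqrt(214570)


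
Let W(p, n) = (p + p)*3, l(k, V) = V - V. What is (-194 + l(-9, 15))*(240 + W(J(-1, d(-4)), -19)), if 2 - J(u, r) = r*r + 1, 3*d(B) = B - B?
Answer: -47724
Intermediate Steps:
l(k, V) = 0
d(B) = 0 (d(B) = (B - B)/3 = (⅓)*0 = 0)
J(u, r) = 1 - r² (J(u, r) = 2 - (r*r + 1) = 2 - (r² + 1) = 2 - (1 + r²) = 2 + (-1 - r²) = 1 - r²)
W(p, n) = 6*p (W(p, n) = (2*p)*3 = 6*p)
(-194 + l(-9, 15))*(240 + W(J(-1, d(-4)), -19)) = (-194 + 0)*(240 + 6*(1 - 1*0²)) = -194*(240 + 6*(1 - 1*0)) = -194*(240 + 6*(1 + 0)) = -194*(240 + 6*1) = -194*(240 + 6) = -194*246 = -47724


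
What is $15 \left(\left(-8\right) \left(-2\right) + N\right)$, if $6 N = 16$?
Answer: $280$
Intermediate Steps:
$N = \frac{8}{3}$ ($N = \frac{1}{6} \cdot 16 = \frac{8}{3} \approx 2.6667$)
$15 \left(\left(-8\right) \left(-2\right) + N\right) = 15 \left(\left(-8\right) \left(-2\right) + \frac{8}{3}\right) = 15 \left(16 + \frac{8}{3}\right) = 15 \cdot \frac{56}{3} = 280$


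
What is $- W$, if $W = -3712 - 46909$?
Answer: $50621$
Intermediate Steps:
$W = -50621$ ($W = -3712 - 46909 = -50621$)
$- W = \left(-1\right) \left(-50621\right) = 50621$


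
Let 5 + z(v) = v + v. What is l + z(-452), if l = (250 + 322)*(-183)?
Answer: -105585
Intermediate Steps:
z(v) = -5 + 2*v (z(v) = -5 + (v + v) = -5 + 2*v)
l = -104676 (l = 572*(-183) = -104676)
l + z(-452) = -104676 + (-5 + 2*(-452)) = -104676 + (-5 - 904) = -104676 - 909 = -105585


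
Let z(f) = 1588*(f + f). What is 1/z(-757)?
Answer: -1/2404232 ≈ -4.1593e-7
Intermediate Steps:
z(f) = 3176*f (z(f) = 1588*(2*f) = 3176*f)
1/z(-757) = 1/(3176*(-757)) = 1/(-2404232) = -1/2404232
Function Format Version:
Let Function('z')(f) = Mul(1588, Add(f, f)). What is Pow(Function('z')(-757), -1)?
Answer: Rational(-1, 2404232) ≈ -4.1593e-7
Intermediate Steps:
Function('z')(f) = Mul(3176, f) (Function('z')(f) = Mul(1588, Mul(2, f)) = Mul(3176, f))
Pow(Function('z')(-757), -1) = Pow(Mul(3176, -757), -1) = Pow(-2404232, -1) = Rational(-1, 2404232)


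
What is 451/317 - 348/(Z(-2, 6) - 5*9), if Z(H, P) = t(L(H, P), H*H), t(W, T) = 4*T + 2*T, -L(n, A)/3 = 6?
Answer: 39929/2219 ≈ 17.994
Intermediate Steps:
L(n, A) = -18 (L(n, A) = -3*6 = -18)
t(W, T) = 6*T
Z(H, P) = 6*H² (Z(H, P) = 6*(H*H) = 6*H²)
451/317 - 348/(Z(-2, 6) - 5*9) = 451/317 - 348/(6*(-2)² - 5*9) = 451*(1/317) - 348/(6*4 - 45) = 451/317 - 348/(24 - 45) = 451/317 - 348/(-21) = 451/317 - 348*(-1/21) = 451/317 + 116/7 = 39929/2219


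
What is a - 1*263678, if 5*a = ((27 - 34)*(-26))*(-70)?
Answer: -266226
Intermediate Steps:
a = -2548 (a = (((27 - 34)*(-26))*(-70))/5 = (-7*(-26)*(-70))/5 = (182*(-70))/5 = (1/5)*(-12740) = -2548)
a - 1*263678 = -2548 - 1*263678 = -2548 - 263678 = -266226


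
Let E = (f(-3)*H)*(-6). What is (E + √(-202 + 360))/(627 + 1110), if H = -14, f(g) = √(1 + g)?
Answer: √158/1737 + 28*I*√2/579 ≈ 0.0072365 + 0.06839*I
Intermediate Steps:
E = 84*I*√2 (E = (√(1 - 3)*(-14))*(-6) = (√(-2)*(-14))*(-6) = ((I*√2)*(-14))*(-6) = -14*I*√2*(-6) = 84*I*√2 ≈ 118.79*I)
(E + √(-202 + 360))/(627 + 1110) = (84*I*√2 + √(-202 + 360))/(627 + 1110) = (84*I*√2 + √158)/1737 = (√158 + 84*I*√2)*(1/1737) = √158/1737 + 28*I*√2/579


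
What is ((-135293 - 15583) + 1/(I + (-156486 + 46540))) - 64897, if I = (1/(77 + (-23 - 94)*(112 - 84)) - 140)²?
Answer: -199495952346242526/924564020225 ≈ -2.1577e+5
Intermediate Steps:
I = 200579475321/10233601 (I = (1/(77 - 117*28) - 140)² = (1/(77 - 3276) - 140)² = (1/(-3199) - 140)² = (-1/3199 - 140)² = (-447861/3199)² = 200579475321/10233601 ≈ 19600.)
((-135293 - 15583) + 1/(I + (-156486 + 46540))) - 64897 = ((-135293 - 15583) + 1/(200579475321/10233601 + (-156486 + 46540))) - 64897 = (-150876 + 1/(200579475321/10233601 - 109946)) - 64897 = (-150876 + 1/(-924564020225/10233601)) - 64897 = (-150876 - 10233601/924564020225) - 64897 = -139494521125700701/924564020225 - 64897 = -199495952346242526/924564020225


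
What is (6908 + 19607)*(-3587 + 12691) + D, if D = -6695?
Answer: 241385865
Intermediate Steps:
(6908 + 19607)*(-3587 + 12691) + D = (6908 + 19607)*(-3587 + 12691) - 6695 = 26515*9104 - 6695 = 241392560 - 6695 = 241385865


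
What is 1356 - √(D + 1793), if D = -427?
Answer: 1356 - √1366 ≈ 1319.0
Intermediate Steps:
1356 - √(D + 1793) = 1356 - √(-427 + 1793) = 1356 - √1366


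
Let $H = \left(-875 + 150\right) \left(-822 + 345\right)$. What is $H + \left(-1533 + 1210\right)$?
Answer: $345502$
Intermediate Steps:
$H = 345825$ ($H = \left(-725\right) \left(-477\right) = 345825$)
$H + \left(-1533 + 1210\right) = 345825 + \left(-1533 + 1210\right) = 345825 - 323 = 345502$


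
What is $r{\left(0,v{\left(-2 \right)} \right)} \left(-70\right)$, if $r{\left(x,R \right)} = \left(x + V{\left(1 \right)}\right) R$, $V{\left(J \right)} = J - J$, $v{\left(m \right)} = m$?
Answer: $0$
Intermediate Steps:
$V{\left(J \right)} = 0$
$r{\left(x,R \right)} = R x$ ($r{\left(x,R \right)} = \left(x + 0\right) R = x R = R x$)
$r{\left(0,v{\left(-2 \right)} \right)} \left(-70\right) = \left(-2\right) 0 \left(-70\right) = 0 \left(-70\right) = 0$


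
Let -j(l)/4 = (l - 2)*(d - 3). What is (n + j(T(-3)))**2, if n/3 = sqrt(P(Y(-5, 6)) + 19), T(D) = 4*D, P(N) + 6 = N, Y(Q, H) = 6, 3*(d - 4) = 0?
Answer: 3307 + 336*sqrt(19) ≈ 4771.6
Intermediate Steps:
d = 4 (d = 4 + (1/3)*0 = 4 + 0 = 4)
P(N) = -6 + N
j(l) = 8 - 4*l (j(l) = -4*(l - 2)*(4 - 3) = -4*(-2 + l) = 8 - 4*l)
n = 3*sqrt(19) (n = 3*sqrt((-6 + 6) + 19) = 3*sqrt(0 + 19) = 3*sqrt(19) ≈ 13.077)
(n + j(T(-3)))**2 = (3*sqrt(19) + (8 - 16*(-3)))**2 = (3*sqrt(19) + (8 - 4*(-12)))**2 = (3*sqrt(19) + (8 + 48))**2 = (3*sqrt(19) + 56)**2 = (56 + 3*sqrt(19))**2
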